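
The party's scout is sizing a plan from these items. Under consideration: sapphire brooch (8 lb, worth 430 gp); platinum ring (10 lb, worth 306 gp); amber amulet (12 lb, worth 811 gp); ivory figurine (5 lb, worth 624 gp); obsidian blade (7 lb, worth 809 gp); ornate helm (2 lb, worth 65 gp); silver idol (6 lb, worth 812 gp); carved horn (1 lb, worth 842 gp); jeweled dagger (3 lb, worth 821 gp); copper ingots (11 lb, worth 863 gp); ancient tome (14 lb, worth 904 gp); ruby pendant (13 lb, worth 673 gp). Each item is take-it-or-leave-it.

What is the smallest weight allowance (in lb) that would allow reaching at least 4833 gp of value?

Look for the lowest-weight combination reaching 4833.
ivory figurine + obsidian blade + ornate helm + silver idol + carved horn + jeweled dagger + copper ingots reaches 4836 using 35 lb.
Below 35 lb the best achievable stays under 4833.

35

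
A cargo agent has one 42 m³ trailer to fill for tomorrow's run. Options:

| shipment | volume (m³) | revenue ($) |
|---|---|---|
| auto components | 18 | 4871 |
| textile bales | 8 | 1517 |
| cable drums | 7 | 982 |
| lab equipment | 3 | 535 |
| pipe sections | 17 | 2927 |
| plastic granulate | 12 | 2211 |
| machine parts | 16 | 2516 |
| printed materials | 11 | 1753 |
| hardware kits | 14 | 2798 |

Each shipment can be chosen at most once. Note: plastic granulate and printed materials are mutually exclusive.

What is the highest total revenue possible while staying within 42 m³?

The ratio ordering already packs tightly: auto components + textile bales + hardware kits, 40 m³, 9186.
Auto components + cable drums + lab equipment + hardware kits (42 m³) also reaches 9186 — a tie, but nothing goes higher.

9186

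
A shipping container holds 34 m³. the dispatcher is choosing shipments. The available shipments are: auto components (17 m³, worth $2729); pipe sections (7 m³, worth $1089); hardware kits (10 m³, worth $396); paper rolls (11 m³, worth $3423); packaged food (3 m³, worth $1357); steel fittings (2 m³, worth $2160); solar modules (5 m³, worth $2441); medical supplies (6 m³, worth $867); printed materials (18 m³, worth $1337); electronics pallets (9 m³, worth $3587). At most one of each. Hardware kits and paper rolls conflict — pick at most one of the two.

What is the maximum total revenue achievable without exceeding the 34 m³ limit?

The ratio ordering already packs tightly: paper rolls + packaged food + steel fittings + solar modules + electronics pallets, 30 m³, 12968.

12968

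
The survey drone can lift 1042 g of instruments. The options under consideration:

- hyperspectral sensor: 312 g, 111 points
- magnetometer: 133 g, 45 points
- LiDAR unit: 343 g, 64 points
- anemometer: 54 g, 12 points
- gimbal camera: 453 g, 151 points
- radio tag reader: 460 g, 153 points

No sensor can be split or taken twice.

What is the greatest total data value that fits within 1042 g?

Ranking by ratio (data value/g): hyperspectral sensor 0.36, magnetometer 0.34, gimbal camera 0.33.
Taking the top-ratio sensors first gives hyperspectral sensor + magnetometer + anemometer + gimbal camera for 319 (952 g).
Replace gimbal camera with radio tag reader: the trade gains 2 net, giving 321 at 959 g.
Nothing else within 1042 g beats 321.

321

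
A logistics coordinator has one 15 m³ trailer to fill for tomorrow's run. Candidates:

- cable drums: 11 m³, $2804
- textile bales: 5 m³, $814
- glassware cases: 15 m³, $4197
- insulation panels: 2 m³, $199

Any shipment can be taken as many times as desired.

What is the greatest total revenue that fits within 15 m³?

4197

By revenue per m³: glassware cases 279.80, cable drums 254.91, textile bales 162.80, insulation panels 99.50 lead.
Best packing: glassware cases — 15 m³, 4197 total.
That's the maximum — no swap from here does better than 4197.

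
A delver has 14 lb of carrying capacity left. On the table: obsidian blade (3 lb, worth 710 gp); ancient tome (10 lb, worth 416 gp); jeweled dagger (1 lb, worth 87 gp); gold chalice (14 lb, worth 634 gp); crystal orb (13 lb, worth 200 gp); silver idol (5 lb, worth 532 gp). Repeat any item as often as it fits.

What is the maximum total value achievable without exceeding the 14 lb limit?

The ratio ordering already packs tightly: 4×obsidian blade + 2×jeweled dagger, 14 lb, 3014.
Every other selection either busts 14 lb or fails to beat 3014.

3014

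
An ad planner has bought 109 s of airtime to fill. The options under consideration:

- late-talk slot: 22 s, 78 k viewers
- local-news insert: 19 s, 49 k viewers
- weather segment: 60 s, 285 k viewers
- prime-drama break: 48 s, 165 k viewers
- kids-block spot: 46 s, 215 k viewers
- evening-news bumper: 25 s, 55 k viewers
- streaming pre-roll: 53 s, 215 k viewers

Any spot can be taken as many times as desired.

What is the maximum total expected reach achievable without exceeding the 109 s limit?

500

The ratio ordering already packs tightly: weather segment + kids-block spot, 106 s, 500.
No other feasible combination exceeds 500.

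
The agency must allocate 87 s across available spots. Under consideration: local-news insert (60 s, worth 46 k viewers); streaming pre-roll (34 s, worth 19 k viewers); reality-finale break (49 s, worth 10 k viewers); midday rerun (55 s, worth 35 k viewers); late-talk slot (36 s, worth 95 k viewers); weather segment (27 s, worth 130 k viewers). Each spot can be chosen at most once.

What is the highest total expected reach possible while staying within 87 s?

225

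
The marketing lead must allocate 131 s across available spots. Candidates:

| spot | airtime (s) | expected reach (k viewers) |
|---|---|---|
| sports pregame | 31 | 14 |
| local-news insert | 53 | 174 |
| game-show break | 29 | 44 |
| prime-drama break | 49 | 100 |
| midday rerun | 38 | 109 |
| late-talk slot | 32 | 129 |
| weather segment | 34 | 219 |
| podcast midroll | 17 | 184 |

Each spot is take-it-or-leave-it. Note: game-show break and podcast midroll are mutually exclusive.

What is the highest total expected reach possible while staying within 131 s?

641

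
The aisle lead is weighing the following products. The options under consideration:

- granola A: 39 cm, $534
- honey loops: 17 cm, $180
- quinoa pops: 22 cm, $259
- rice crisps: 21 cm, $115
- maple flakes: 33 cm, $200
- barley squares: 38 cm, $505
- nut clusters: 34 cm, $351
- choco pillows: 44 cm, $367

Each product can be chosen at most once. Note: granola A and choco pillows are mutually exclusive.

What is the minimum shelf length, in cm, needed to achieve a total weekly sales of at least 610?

55

Minimise cm subject to total weekly sales ≥ 610.
honey loops + barley squares reaches 685 using 55 cm.
No combination under 55 cm hits 610.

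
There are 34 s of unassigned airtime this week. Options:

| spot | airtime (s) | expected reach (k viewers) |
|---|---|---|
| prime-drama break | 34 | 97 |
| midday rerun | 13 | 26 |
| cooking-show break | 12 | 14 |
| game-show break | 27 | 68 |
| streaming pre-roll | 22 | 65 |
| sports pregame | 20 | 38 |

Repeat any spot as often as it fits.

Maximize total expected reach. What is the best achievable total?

A density-first pass picks cooking-show break + streaming pre-roll — 79 at 34 s.
Dropping cooking-show break and streaming pre-roll frees 34 s; slotting in prime-drama break (34 s) lifts the total to 97 at 34 s.

97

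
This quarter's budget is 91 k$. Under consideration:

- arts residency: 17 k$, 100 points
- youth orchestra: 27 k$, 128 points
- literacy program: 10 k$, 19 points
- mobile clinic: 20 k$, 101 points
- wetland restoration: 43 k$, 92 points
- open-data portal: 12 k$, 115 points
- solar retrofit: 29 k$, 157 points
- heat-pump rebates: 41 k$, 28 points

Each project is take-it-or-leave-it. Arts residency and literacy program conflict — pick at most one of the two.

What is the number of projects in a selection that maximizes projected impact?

4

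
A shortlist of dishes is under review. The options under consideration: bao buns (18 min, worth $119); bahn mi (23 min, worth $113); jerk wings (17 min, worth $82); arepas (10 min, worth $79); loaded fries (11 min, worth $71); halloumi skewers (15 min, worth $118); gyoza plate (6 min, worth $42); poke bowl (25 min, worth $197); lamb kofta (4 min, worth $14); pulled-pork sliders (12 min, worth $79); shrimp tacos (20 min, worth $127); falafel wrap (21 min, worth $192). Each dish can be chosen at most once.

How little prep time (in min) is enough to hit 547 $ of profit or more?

Need the lightest bundle worth ≥ 547.
Taking halloumi skewers + gyoza plate + poke bowl + falafel wrap gives 549 (≥ 547) for 67 min.
Any bundle with less than 67 min falls short of 547.

67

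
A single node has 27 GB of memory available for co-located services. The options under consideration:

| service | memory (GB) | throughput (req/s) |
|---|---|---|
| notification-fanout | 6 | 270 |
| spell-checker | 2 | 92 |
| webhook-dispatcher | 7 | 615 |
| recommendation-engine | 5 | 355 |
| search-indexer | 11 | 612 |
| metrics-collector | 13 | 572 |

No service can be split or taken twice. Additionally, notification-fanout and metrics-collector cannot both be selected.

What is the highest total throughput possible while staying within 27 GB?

1674

Spell-checker + webhook-dispatcher + recommendation-engine + search-indexer uses 25 of the 27 GB and totals 1674.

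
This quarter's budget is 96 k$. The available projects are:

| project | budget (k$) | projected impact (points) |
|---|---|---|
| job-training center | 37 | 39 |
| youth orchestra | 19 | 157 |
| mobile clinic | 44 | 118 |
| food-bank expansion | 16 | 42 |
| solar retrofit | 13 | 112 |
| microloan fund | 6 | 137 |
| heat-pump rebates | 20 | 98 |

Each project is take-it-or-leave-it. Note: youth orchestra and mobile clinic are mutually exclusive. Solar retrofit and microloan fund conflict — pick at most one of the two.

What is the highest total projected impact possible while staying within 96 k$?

434

Youth orchestra + food-bank expansion + microloan fund + heat-pump rebates uses 61 of the 96 k$ and totals 434.
Next best is job-training center + youth orchestra + microloan fund + heat-pump rebates at 431 (82 k$) — short by 3.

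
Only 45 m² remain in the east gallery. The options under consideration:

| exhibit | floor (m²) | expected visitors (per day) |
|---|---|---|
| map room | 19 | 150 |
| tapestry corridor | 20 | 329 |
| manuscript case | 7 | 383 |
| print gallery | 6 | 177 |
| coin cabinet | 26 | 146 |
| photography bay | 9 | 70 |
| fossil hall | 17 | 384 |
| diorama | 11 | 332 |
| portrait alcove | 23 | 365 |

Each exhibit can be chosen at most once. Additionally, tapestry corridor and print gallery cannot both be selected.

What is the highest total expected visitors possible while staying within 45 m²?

Ranking by ratio (expected visitors/m²): manuscript case 54.71, diorama 30.18, print gallery 29.50.
Manuscript case + print gallery + fossil hall + diorama uses 41 of the 45 m² and totals 1276.

1276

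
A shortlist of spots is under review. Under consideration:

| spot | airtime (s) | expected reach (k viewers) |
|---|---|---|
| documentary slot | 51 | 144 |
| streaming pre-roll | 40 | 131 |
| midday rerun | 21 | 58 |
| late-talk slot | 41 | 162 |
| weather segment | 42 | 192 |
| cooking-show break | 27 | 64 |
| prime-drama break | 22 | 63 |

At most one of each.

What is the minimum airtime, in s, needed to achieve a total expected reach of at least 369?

Look for the lowest-airtime combination reaching 369.
streaming pre-roll + midday rerun + weather segment: 381 expected reach at 103 s.
Below 103 s the best achievable stays under 369.

103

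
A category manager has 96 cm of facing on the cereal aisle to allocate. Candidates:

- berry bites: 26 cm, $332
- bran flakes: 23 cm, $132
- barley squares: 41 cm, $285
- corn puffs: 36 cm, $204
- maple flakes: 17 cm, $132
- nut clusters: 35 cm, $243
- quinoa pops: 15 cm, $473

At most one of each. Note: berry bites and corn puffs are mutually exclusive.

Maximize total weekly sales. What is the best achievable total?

1180

Density check — quinoa pops 31.53, berry bites 12.77, maple flakes 7.76 are the best per cm.
Berry bites + maple flakes + nut clusters + quinoa pops uses 93 of the 96 cm and totals 1180.
Runner-up berry bites + barley squares + quinoa pops tops out at 1090.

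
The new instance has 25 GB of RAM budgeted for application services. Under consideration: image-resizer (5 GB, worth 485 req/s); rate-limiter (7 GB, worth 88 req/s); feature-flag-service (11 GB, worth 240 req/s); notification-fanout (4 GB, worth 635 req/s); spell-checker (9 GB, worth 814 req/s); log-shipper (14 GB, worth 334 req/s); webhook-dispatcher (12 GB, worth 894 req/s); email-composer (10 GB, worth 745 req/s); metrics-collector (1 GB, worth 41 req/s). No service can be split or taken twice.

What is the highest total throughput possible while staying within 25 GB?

Ranking by ratio (throughput/GB): notification-fanout 158.75, image-resizer 97.00, spell-checker 90.44, webhook-dispatcher 74.50.
Taking the top-ratio services first gives image-resizer + notification-fanout + spell-checker + metrics-collector for 1975 (19 GB).
Dropping image-resizer and metrics-collector frees 6 GB; slotting in webhook-dispatcher (12 GB) lifts the total to 2343 at 25 GB.
Next best is notification-fanout + spell-checker + email-composer + metrics-collector at 2235 (24 GB) — short by 108.

2343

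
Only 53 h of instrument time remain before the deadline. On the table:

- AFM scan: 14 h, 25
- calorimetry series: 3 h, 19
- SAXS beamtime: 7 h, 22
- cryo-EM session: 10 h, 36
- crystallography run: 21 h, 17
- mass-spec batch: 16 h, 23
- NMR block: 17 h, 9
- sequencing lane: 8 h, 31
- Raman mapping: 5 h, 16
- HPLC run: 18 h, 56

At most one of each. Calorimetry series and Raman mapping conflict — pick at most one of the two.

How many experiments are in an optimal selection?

5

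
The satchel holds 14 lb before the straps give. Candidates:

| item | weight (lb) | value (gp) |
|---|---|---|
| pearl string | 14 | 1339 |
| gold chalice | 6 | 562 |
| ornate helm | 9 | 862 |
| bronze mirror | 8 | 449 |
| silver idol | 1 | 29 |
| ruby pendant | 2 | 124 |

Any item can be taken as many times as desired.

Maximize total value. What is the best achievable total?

1339

Taking the top-ratio items first gives ornate helm + silver idol + 2×ruby pendant for 1139 (14 lb).
Replace ornate helm and silver idol and 2×ruby pendant with pearl string: the trade gains 200 net, giving 1339 at 14 lb.
That's the maximum — no swap from here does better than 1339.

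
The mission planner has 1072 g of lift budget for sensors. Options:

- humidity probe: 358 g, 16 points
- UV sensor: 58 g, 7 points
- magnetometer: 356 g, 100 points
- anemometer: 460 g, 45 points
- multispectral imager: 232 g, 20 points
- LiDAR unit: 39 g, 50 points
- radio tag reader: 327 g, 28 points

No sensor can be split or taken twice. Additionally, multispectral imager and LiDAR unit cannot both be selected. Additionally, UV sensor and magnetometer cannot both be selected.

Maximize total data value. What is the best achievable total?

195

Best packing: magnetometer + anemometer + LiDAR unit — 855 g, 195 total.
Runner-up magnetometer + LiDAR unit + radio tag reader tops out at 178.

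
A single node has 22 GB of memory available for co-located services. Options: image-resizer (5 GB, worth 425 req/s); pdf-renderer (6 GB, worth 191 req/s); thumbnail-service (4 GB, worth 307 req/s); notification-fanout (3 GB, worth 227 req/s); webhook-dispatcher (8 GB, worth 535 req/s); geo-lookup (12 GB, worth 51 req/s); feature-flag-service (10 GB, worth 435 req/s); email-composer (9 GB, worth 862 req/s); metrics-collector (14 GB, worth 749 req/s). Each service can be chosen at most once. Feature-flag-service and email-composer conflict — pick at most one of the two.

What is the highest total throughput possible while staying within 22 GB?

By throughput per GB: email-composer 95.78, image-resizer 85.00, thumbnail-service 76.75 lead.
Filling by ratio: image-resizer + thumbnail-service + notification-fanout + email-composer for 1821, with 1 GB left unused.
Dropping thumbnail-service and notification-fanout frees 7 GB; slotting in webhook-dispatcher (8 GB) lifts the total to 1822 at 22 GB.

1822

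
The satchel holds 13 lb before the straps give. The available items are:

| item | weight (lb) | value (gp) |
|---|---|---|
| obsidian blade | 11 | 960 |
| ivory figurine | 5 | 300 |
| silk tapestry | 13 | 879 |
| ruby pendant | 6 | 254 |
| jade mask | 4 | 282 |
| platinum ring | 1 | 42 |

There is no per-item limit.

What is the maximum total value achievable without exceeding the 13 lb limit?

By value per lb: obsidian blade 87.27, jade mask 70.50, silk tapestry 67.62, ivory figurine 60.00 lead.
Obsidian blade + 2×platinum ring uses 13 of the 13 lb and totals 1044.

1044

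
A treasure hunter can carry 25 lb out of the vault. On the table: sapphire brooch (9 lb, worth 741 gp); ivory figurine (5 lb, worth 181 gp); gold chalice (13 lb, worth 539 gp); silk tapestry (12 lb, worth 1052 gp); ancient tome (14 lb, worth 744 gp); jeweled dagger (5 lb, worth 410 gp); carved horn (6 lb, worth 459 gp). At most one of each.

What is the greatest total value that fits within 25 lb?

Taking the top-ratio items first gives sapphire brooch + silk tapestry for 1793 (21 lb).
The 9 lb tied up in sapphire brooch is better spent on jeweled dagger + carved horn — total rises to 1921 (23 lb).
Every other selection either busts 25 lb or fails to beat 1921.

1921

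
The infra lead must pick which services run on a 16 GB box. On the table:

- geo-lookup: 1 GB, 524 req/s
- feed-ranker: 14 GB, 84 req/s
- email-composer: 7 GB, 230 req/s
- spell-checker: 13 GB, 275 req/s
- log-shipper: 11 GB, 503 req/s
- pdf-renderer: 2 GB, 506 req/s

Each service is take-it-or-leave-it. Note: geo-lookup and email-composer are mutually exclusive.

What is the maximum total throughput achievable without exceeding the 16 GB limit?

1533

Taking geo-lookup + log-shipper + pdf-renderer: 14 GB used, 1533 in throughput.
Next best is geo-lookup + spell-checker + pdf-renderer at 1305 (16 GB) — short by 228.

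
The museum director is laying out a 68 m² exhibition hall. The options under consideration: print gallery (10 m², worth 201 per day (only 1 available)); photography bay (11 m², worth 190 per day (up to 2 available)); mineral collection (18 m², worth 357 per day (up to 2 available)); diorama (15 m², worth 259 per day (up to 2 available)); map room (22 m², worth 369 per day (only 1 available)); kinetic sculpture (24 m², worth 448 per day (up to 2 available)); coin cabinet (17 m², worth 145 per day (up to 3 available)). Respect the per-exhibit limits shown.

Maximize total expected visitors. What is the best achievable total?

Taking print gallery + 2×photography bay + 2×mineral collection: 68 m² used, 1295 in expected visitors.
Every other selection either busts 68 m² or exceeds an availability limit or fails to beat 1295.

1295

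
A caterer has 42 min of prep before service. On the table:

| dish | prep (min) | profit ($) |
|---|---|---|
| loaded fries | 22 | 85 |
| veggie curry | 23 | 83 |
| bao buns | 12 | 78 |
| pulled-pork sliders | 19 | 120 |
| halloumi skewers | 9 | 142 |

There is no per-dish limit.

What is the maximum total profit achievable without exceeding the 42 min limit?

568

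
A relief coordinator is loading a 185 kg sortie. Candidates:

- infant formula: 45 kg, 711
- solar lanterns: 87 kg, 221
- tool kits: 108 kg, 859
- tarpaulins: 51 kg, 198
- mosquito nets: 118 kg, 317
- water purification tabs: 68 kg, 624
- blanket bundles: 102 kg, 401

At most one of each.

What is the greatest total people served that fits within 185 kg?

1570

Ranking by ratio (people served/kg): infant formula 15.80, water purification tabs 9.18, tool kits 7.95, blanket bundles 3.93.
Greedy by ratio would take infant formula + tarpaulins + water purification tabs: 164 kg used, total 1533.
The 119 kg tied up in tarpaulins and water purification tabs is better spent on tool kits — total rises to 1570 (153 kg).
Next best is infant formula + tarpaulins + water purification tabs at 1533 (164 kg) — short by 37.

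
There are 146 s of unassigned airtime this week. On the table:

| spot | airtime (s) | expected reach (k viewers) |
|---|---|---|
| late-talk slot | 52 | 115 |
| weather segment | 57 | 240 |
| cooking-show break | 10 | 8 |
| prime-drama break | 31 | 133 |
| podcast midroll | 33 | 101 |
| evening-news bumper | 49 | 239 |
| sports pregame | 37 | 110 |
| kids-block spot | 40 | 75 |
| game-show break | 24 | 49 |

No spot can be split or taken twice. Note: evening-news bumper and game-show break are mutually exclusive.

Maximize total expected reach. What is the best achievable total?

612

The ratio ordering already packs tightly: weather segment + prime-drama break + evening-news bumper, 137 s, 612.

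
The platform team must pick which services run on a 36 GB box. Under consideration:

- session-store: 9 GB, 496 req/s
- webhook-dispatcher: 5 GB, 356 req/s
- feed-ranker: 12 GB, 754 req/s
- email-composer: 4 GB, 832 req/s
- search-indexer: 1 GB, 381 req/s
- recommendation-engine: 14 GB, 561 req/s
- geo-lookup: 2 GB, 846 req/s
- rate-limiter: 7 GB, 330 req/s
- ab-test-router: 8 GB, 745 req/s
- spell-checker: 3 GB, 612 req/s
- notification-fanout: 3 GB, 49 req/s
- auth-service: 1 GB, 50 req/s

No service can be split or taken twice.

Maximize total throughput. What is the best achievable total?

4576

Density check — geo-lookup 423.00, search-indexer 381.00, email-composer 208.00 are the best per GB.
The ratio ordering already packs tightly: webhook-dispatcher + feed-ranker + email-composer + search-indexer + geo-lookup + ab-test-router + spell-checker + auth-service, 36 GB, 4576.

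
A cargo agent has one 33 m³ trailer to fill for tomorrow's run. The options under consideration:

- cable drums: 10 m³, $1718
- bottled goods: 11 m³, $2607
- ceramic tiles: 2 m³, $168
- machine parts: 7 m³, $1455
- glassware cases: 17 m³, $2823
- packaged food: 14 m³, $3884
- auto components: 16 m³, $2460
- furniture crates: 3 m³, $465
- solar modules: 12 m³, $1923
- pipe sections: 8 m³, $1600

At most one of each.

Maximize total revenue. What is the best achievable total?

8091

Greedy by ratio would take bottled goods + machine parts + packaged food: 32 m³ used, total 7946.
Replace machine parts with pipe sections: the trade gains 145 net, giving 8091 at 33 m³.
Next best is bottled goods + machine parts + packaged food at 7946 (32 m³) — short by 145.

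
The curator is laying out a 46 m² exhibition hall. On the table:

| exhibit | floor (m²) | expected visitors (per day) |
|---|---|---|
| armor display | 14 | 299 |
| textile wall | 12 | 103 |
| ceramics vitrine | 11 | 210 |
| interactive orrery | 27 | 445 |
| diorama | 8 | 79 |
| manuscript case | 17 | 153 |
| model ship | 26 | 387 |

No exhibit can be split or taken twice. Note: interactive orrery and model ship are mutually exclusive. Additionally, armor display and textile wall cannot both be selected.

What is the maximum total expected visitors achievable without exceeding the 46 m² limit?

744

Taking armor display + interactive orrery: 41 m² used, 744 in expected visitors.
Every other selection either busts 46 m² or breaks a pairing rule or fails to beat 744.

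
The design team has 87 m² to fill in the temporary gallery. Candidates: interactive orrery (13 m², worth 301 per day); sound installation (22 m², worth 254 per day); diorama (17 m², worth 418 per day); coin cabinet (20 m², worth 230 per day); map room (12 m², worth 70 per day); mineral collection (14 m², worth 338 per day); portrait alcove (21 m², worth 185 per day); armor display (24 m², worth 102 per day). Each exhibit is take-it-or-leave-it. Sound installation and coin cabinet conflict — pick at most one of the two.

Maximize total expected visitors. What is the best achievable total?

1496

By expected visitors per m²: diorama 24.59, mineral collection 24.14, interactive orrery 23.15 lead.
Best packing: interactive orrery + sound installation + diorama + mineral collection + portrait alcove — 87 m², 1496 total.
An exhaustive check of the 256 subsets confirms 1496.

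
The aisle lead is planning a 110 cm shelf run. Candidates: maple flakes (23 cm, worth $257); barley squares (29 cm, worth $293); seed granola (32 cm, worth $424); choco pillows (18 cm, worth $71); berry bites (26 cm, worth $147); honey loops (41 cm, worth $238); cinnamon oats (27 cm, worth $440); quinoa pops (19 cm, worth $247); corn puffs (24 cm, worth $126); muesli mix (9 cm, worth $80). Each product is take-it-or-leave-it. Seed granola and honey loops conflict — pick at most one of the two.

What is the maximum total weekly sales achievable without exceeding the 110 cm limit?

Ranking by ratio (weekly sales/cm): cinnamon oats 16.30, seed granola 13.25, quinoa pops 13.00, maple flakes 11.17.
Taking maple flakes + seed granola + cinnamon oats + quinoa pops + muesli mix: 110 cm used, 1448 in weekly sales.
Every other selection either busts 110 cm or breaks a pairing rule or fails to beat 1448.

1448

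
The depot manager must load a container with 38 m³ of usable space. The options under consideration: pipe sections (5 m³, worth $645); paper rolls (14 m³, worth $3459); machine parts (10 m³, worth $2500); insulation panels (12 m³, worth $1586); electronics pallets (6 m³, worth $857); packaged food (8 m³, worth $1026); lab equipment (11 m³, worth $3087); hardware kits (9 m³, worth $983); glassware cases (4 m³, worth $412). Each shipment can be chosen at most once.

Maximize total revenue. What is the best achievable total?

9046

Taking paper rolls + machine parts + lab equipment: 35 m³ used, 9046 in revenue.
An exhaustive check of the 512 subsets confirms 9046.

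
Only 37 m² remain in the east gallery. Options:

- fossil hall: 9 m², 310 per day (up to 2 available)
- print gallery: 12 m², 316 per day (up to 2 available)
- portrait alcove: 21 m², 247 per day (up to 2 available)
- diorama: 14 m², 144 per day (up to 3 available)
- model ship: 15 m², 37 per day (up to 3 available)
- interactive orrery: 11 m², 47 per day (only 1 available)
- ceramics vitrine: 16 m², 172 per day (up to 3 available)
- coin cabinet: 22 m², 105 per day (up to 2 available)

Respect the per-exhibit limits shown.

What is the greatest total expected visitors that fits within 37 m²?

Greedy by ratio would take 2×fossil hall + print gallery: 30 m² used, total 936.
Replace fossil hall with print gallery: the trade gains 6 net, giving 942 at 33 m².
The spare 4 m² is too small for any remaining exhibit, and no exchange beats 942.

942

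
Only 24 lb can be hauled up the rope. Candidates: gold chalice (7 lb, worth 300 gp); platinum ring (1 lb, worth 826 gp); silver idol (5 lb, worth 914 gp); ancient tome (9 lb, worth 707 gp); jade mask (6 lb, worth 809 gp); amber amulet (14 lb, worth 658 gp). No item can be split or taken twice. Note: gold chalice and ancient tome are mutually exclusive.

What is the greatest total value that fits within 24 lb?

3256

Ranking by ratio (value/lb): platinum ring 826.00, silver idol 182.80, jade mask 134.83.
Platinum ring + silver idol + ancient tome + jade mask uses 21 of the 24 lb and totals 3256.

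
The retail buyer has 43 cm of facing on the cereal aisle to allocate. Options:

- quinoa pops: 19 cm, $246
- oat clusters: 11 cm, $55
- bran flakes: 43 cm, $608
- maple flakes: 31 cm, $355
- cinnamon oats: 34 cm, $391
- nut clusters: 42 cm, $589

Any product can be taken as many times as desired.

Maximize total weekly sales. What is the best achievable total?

608

Density check — bran flakes 14.14, nut clusters 14.02, quinoa pops 12.95, cinnamon oats 11.50 are the best per cm.
The ratio ordering already packs tightly: bran flakes, 43 cm, 608.
No other feasible combination exceeds 608.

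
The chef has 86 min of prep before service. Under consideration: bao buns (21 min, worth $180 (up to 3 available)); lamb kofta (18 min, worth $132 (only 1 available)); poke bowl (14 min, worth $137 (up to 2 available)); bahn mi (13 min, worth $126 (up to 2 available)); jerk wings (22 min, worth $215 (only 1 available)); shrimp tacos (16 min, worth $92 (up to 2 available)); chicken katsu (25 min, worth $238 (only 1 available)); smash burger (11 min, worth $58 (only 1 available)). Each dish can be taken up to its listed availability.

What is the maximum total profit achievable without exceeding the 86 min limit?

807

The ratio heuristic lands on 2×poke bowl + 2×bahn mi + jerk wings (741) but leaves 10 min idle.
Replace poke bowl and jerk wings with bao buns + chicken katsu: the trade gains 66 net, giving 807 at 86 min.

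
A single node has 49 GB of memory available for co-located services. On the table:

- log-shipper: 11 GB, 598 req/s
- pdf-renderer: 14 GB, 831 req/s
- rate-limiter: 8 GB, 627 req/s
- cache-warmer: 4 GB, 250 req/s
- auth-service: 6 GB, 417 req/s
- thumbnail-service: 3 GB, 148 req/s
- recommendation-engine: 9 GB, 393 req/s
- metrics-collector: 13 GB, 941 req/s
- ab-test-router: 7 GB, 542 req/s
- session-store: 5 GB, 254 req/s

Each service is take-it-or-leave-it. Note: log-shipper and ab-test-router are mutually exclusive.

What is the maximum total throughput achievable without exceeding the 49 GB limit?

By throughput per GB: rate-limiter 78.38, ab-test-router 77.43, metrics-collector 72.38 lead.
Best packing: pdf-renderer + rate-limiter + auth-service + metrics-collector + ab-test-router — 48 GB, 3358 total.

3358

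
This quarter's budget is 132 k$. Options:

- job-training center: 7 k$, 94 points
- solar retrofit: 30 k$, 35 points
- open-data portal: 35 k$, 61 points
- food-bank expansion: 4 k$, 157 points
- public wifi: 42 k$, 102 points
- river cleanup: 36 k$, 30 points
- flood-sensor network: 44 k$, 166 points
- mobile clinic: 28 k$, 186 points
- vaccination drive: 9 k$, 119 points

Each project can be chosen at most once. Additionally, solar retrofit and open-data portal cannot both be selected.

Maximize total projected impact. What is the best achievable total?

783

By projected impact per k$: food-bank expansion 39.25, job-training center 13.43, vaccination drive 13.22, mobile clinic 6.64 lead.
The ratio ordering already packs tightly: job-training center + open-data portal + food-bank expansion + flood-sensor network + mobile clinic + vaccination drive, 127 k$, 783.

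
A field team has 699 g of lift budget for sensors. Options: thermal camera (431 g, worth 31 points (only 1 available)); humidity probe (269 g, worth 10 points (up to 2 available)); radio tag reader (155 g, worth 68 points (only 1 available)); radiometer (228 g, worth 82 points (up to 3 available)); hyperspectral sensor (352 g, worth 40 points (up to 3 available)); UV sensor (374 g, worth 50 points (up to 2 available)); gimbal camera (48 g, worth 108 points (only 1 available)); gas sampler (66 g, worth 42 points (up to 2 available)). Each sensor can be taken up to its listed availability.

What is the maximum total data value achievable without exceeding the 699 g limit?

Density check — gimbal camera 2.25, gas sampler 0.64, radio tag reader 0.44 are the best per g.
The ratio heuristic lands on radio tag reader + radiometer + gimbal camera + 2×gas sampler (342) but leaves 136 g idle.
Replace radio tag reader with radiometer: the trade gains 14 net, giving 356 at 636 g.
No other feasible combination exceeds 356.

356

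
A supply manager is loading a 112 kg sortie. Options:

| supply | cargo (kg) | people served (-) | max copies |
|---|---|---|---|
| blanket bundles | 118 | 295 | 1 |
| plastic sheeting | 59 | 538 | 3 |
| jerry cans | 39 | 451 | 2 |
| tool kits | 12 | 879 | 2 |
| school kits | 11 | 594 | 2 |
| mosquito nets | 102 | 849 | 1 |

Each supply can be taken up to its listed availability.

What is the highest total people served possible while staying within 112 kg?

Taking the top-ratio supplies first gives jerry cans + 2×tool kits + 2×school kits for 3397 (85 kg).
Replace jerry cans with plastic sheeting: the trade gains 87 net, giving 3484 at 105 kg.
Every other selection either busts 112 kg or exceeds an availability limit or fails to beat 3484.

3484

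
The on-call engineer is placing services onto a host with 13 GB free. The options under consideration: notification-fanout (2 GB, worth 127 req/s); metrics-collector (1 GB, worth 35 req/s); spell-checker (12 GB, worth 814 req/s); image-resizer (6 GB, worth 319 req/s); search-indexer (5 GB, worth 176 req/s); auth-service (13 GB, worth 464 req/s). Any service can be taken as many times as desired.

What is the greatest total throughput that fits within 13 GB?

849

The ratio ordering already packs tightly: metrics-collector + spell-checker, 13 GB, 849.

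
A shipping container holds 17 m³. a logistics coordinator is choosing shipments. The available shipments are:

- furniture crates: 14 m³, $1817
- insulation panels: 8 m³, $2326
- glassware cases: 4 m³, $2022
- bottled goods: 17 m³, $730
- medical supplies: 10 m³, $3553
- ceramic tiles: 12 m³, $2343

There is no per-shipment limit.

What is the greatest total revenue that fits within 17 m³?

8088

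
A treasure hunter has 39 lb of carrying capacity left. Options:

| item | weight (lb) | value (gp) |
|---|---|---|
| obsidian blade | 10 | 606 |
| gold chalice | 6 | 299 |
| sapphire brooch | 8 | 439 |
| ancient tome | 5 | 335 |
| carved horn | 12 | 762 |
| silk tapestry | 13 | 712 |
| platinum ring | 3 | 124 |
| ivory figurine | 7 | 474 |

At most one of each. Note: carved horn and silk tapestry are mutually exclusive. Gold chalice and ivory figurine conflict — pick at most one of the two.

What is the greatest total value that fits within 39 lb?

2301

Obsidian blade + ancient tome + carved horn + platinum ring + ivory figurine uses 37 of the 39 lb and totals 2301.
No other feasible combination exceeds 2301.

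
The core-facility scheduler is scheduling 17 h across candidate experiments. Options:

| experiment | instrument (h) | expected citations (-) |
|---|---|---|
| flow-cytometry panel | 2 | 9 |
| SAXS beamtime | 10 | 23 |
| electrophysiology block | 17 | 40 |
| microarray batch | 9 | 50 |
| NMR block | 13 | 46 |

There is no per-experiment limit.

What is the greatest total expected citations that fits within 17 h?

Taking 4×flow-cytometry panel + microarray batch: 17 h used, 86 in expected citations.
That's the maximum — no swap from here does better than 86.

86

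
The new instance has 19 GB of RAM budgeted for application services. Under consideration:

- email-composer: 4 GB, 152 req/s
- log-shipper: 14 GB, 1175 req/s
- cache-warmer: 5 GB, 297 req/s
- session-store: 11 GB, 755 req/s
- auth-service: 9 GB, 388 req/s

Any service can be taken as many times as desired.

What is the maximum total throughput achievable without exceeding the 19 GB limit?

1472

Ranking by ratio (throughput/GB): log-shipper 83.93, session-store 68.64, cache-warmer 59.40, auth-service 43.11.
Taking log-shipper + cache-warmer: 19 GB used, 1472 in throughput.
Nothing else within 19 GB beats 1472.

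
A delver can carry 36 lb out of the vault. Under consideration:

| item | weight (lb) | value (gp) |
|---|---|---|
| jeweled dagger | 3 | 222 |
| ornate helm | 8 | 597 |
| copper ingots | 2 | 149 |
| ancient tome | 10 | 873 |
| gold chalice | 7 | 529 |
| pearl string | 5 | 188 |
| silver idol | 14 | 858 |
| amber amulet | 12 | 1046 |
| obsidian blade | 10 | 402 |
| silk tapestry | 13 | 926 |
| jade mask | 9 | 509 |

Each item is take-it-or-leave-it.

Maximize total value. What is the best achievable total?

2887

Ranking by ratio (value/lb): ancient tome 87.30, amber amulet 87.17, gold chalice 75.57.
A density-first pass picks jeweled dagger + copper ingots + ancient tome + gold chalice + amber amulet — 2819 at 34 lb.
Dropping gold chalice frees 7 lb; slotting in ornate helm (8 lb) lifts the total to 2887 at 35 lb.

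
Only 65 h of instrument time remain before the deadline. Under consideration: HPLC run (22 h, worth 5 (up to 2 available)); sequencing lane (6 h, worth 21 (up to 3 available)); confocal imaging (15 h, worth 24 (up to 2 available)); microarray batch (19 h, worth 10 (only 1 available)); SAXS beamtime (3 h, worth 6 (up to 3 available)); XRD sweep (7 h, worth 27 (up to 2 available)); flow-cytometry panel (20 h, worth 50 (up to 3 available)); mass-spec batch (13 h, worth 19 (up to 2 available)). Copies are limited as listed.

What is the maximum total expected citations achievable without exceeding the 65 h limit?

Taking the top-ratio experiments first gives 3×sequencing lane + 3×SAXS beamtime + 2×XRD sweep + flow-cytometry panel for 185 (61 h).
The 16 h tied up in 3×SAXS beamtime and XRD sweep is better spent on flow-cytometry panel — total rises to 190 (65 h).

190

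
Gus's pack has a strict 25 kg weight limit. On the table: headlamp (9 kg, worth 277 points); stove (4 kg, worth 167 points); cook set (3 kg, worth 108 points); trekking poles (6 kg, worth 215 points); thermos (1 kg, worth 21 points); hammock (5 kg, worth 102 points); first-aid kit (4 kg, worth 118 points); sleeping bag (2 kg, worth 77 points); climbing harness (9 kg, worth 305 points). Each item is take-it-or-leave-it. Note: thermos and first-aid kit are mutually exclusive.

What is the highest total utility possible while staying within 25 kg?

893

By utility per kg: stove 41.75, sleeping bag 38.50, cook set 36.00 lead.
The ratio ordering already packs tightly: stove + cook set + trekking poles + thermos + sleeping bag + climbing harness, 25 kg, 893.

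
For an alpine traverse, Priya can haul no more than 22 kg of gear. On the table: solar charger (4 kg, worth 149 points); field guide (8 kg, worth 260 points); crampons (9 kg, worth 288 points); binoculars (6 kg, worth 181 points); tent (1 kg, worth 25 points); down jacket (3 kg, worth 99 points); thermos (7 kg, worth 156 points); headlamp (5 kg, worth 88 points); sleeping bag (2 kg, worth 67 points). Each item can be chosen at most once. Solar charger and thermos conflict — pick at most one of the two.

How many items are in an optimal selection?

4

Best achievable utility is 722.
For example solar charger + field guide + crampons + tent achieves it, using 22 kg.
Any selection reaching 722 contains exactly 4 items.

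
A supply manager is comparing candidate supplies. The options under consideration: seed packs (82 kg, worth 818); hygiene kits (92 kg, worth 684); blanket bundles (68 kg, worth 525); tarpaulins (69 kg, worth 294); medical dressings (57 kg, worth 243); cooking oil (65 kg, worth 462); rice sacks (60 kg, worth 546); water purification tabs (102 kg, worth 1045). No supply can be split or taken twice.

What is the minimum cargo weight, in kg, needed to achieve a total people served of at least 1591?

Minimise kg subject to total people served ≥ 1591.
Taking rice sacks + water purification tabs gives 1591 (≥ 1591) for 162 kg.
Below 162 kg the best achievable stays under 1591.

162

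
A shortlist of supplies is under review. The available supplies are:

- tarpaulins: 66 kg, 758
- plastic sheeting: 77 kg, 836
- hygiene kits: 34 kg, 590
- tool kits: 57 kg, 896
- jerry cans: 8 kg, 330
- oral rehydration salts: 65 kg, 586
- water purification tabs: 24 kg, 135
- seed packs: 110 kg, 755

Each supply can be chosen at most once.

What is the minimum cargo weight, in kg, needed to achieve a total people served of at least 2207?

157

Look for the lowest-cargo combination reaching 2207.
tarpaulins + hygiene kits + tool kits: 2244 people served at 157 kg.
Below 157 kg the best achievable stays under 2207.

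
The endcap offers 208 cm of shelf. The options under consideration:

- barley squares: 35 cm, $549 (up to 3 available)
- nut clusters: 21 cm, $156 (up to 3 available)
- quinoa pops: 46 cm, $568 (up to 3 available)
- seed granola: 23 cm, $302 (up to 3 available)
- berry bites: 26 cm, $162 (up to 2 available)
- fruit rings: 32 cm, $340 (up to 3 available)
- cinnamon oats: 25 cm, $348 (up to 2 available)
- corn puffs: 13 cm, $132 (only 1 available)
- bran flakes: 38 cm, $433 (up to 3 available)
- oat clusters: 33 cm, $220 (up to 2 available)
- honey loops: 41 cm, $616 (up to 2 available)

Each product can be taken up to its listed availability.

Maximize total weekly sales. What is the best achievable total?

Greedy by ratio would take 3×barley squares + corn puffs + 2×honey loops: 200 cm used, total 3011.
Dropping honey loops frees 41 cm; slotting in seed granola + cinnamon oats (48 cm) lifts the total to 3045 at 207 cm.
Every other selection either busts 208 cm or exceeds an availability limit or fails to beat 3045.

3045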